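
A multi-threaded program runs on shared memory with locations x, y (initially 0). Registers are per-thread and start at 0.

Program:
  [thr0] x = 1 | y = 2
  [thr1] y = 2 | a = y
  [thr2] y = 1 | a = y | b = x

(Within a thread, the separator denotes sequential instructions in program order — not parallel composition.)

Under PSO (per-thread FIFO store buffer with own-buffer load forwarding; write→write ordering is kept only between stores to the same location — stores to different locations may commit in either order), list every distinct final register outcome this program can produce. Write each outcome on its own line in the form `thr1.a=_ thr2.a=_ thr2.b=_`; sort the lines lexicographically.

outcome vector order: (thr1.a,thr2.a,thr2.b)
|PSO outcomes| = 8

thr1.a=1 thr2.a=1 thr2.b=0
thr1.a=1 thr2.a=1 thr2.b=1
thr1.a=1 thr2.a=2 thr2.b=0
thr1.a=1 thr2.a=2 thr2.b=1
thr1.a=2 thr2.a=1 thr2.b=0
thr1.a=2 thr2.a=1 thr2.b=1
thr1.a=2 thr2.a=2 thr2.b=0
thr1.a=2 thr2.a=2 thr2.b=1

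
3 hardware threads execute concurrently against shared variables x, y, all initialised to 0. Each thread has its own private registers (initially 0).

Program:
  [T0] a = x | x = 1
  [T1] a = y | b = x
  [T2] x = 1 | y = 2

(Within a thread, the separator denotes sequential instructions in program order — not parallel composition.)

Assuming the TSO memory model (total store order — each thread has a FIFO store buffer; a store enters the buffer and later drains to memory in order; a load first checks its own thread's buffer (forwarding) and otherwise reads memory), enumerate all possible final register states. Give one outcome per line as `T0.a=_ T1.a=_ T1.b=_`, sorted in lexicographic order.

outcome vector order: (T0.a,T1.a,T1.b)
|TSO outcomes| = 6

T0.a=0 T1.a=0 T1.b=0
T0.a=0 T1.a=0 T1.b=1
T0.a=0 T1.a=2 T1.b=1
T0.a=1 T1.a=0 T1.b=0
T0.a=1 T1.a=0 T1.b=1
T0.a=1 T1.a=2 T1.b=1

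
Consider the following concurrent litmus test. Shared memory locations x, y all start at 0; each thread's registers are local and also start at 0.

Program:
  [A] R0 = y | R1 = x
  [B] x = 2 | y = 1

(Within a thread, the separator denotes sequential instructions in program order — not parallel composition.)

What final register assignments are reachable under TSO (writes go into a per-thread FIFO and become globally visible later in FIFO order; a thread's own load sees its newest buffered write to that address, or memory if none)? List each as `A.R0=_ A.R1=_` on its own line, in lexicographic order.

A.R0=0 A.R1=0
A.R0=0 A.R1=2
A.R0=1 A.R1=2

outcome vector order: (A.R0,A.R1)
|TSO outcomes| = 3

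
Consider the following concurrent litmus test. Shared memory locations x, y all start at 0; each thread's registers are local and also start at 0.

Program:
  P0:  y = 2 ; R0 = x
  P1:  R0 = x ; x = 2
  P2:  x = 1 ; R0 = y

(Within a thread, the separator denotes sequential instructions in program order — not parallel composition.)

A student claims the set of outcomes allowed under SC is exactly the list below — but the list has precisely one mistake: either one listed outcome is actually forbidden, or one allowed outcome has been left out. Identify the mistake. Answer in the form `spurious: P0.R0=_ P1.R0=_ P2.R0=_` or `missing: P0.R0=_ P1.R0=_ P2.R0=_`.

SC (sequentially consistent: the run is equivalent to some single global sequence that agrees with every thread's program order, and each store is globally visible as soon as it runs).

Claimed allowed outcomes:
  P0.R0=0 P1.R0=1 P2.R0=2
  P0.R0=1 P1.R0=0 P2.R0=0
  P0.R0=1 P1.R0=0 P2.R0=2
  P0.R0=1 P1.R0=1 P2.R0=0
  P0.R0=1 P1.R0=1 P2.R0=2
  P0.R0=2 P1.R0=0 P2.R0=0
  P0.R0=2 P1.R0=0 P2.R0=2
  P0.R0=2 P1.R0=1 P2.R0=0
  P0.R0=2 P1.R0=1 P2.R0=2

outcome vector order: (P0.R0,P1.R0,P2.R0)
[SC] allowed = {<0 0 2> <0 1 2> <1 0 0> <1 0 2> <1 1 0> <1 1 2> <2 0 0> <2 0 2> <2 1 0> <2 1 2>}
SC∖claimed = {<0 0 2>}

missing: P0.R0=0 P1.R0=0 P2.R0=2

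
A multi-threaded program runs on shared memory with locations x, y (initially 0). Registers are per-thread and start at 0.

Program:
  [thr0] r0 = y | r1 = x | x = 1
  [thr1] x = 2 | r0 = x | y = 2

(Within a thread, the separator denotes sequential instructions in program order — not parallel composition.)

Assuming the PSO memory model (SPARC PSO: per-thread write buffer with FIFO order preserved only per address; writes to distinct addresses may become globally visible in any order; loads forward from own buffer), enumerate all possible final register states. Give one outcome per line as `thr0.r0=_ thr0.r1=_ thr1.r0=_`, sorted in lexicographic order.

outcome vector order: (thr0.r0,thr0.r1,thr1.r0)
|PSO outcomes| = 6

thr0.r0=0 thr0.r1=0 thr1.r0=1
thr0.r0=0 thr0.r1=0 thr1.r0=2
thr0.r0=0 thr0.r1=2 thr1.r0=1
thr0.r0=0 thr0.r1=2 thr1.r0=2
thr0.r0=2 thr0.r1=0 thr1.r0=2
thr0.r0=2 thr0.r1=2 thr1.r0=2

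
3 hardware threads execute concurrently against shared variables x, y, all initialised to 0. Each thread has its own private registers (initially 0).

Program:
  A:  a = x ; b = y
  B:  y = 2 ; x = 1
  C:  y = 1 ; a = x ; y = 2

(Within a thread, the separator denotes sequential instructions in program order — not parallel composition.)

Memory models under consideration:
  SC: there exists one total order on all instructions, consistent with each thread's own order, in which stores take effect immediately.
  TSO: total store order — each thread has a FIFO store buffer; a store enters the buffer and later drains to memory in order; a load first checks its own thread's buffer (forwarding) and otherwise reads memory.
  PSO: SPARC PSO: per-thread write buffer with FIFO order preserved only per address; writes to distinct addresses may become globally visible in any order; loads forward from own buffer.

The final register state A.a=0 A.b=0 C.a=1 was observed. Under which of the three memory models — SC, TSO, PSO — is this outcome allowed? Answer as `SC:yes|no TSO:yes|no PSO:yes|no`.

outcome vector order: (A.a,A.b,C.a)
SC (10): 000; 001; 010; 011; 020; 021; 110; 111; 120; 121
TSO (10): 000; 001; 010; 011; 020; 021; 110; 111; 120; 121
PSO (12): 000; 001; 010; 011; 020; 021; 100; 101; 110; 111; 120; 121
target 001 ∈ {SC,TSO,PSO}

SC:yes TSO:yes PSO:yes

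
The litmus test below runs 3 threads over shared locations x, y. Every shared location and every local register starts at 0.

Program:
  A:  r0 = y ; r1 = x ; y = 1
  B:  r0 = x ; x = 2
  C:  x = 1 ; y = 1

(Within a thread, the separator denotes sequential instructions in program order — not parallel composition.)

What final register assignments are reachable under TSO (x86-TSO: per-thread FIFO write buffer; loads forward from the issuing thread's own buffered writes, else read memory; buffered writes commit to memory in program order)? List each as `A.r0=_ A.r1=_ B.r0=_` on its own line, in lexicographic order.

A.r0=0 A.r1=0 B.r0=0
A.r0=0 A.r1=0 B.r0=1
A.r0=0 A.r1=1 B.r0=0
A.r0=0 A.r1=1 B.r0=1
A.r0=0 A.r1=2 B.r0=0
A.r0=0 A.r1=2 B.r0=1
A.r0=1 A.r1=1 B.r0=0
A.r0=1 A.r1=1 B.r0=1
A.r0=1 A.r1=2 B.r0=0
A.r0=1 A.r1=2 B.r0=1

outcome vector order: (A.r0,A.r1,B.r0)
|TSO outcomes| = 10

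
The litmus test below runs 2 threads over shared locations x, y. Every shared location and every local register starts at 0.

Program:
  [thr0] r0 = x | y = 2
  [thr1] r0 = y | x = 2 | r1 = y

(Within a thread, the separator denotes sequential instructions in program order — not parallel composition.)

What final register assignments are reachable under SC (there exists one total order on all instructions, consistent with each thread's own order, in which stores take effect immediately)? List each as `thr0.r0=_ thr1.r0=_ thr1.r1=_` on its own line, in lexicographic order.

outcome vector order: (thr0.r0,thr1.r0,thr1.r1)
|SC outcomes| = 5

thr0.r0=0 thr1.r0=0 thr1.r1=0
thr0.r0=0 thr1.r0=0 thr1.r1=2
thr0.r0=0 thr1.r0=2 thr1.r1=2
thr0.r0=2 thr1.r0=0 thr1.r1=0
thr0.r0=2 thr1.r0=0 thr1.r1=2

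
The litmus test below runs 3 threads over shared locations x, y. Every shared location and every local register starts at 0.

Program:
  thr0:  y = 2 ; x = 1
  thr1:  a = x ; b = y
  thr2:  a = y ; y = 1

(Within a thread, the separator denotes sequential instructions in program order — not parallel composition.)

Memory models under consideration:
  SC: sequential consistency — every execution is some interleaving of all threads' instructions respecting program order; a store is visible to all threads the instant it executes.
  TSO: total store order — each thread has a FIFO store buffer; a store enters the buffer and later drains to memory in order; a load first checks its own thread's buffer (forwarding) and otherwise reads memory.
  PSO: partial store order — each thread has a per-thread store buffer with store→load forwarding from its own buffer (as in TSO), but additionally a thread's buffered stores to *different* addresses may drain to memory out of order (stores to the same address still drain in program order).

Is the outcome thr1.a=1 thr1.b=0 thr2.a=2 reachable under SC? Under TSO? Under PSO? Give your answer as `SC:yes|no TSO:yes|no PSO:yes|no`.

outcome vector order: (thr1.a,thr1.b,thr2.a)
under SC → 0/0/0 0/0/2 0/1/0 0/1/2 0/2/0 0/2/2 1/1/0 1/1/2 1/2/0 1/2/2
under TSO → 0/0/0 0/0/2 0/1/0 0/1/2 0/2/0 0/2/2 1/1/0 1/1/2 1/2/0 1/2/2
under PSO → 0/0/0 0/0/2 0/1/0 0/1/2 0/2/0 0/2/2 1/0/0 1/0/2 1/1/0 1/1/2 1/2/0 1/2/2
target 1/0/2 ∈ {PSO}

SC:no TSO:no PSO:yes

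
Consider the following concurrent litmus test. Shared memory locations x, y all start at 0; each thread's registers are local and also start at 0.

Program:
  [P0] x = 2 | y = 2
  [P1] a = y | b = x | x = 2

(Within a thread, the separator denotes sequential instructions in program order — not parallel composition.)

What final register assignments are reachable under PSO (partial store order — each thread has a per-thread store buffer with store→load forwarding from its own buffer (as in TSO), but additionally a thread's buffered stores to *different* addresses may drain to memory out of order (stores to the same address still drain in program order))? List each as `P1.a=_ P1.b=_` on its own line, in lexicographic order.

P1.a=0 P1.b=0
P1.a=0 P1.b=2
P1.a=2 P1.b=0
P1.a=2 P1.b=2

outcome vector order: (P1.a,P1.b)
|PSO outcomes| = 4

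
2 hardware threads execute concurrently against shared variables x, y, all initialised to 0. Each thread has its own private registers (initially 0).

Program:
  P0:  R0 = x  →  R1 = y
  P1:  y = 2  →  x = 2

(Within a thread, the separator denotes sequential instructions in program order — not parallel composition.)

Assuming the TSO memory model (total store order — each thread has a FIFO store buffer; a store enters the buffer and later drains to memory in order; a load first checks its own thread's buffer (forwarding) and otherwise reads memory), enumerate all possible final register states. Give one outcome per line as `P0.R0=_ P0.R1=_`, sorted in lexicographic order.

P0.R0=0 P0.R1=0
P0.R0=0 P0.R1=2
P0.R0=2 P0.R1=2

outcome vector order: (P0.R0,P0.R1)
|TSO outcomes| = 3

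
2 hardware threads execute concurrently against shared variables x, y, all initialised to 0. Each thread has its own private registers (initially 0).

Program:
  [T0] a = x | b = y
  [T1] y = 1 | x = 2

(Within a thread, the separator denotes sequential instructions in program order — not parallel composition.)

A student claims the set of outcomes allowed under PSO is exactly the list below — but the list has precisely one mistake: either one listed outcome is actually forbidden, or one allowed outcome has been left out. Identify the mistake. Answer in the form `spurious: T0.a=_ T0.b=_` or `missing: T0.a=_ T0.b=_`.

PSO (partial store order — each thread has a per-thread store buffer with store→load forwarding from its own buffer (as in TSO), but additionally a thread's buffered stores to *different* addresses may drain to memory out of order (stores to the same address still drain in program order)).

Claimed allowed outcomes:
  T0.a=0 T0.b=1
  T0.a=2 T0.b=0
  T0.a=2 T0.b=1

missing: T0.a=0 T0.b=0

outcome vector order: (T0.a,T0.b)
[PSO] allowed = {<0 0>; <0 1>; <2 0>; <2 1>}
PSO∖claimed = {<0 0>}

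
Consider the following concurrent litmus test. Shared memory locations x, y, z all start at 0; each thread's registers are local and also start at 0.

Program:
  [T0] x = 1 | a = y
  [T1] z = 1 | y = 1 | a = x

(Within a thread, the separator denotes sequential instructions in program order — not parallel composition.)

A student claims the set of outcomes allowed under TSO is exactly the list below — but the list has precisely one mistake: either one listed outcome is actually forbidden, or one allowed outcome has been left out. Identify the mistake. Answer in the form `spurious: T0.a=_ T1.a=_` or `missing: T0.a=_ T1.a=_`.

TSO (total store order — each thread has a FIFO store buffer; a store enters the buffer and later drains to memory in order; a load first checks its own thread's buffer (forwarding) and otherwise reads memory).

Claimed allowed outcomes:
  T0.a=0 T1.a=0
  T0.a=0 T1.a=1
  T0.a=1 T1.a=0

missing: T0.a=1 T1.a=1

outcome vector order: (T0.a,T1.a)
under TSO → <0 0>; <0 1>; <1 0>; <1 1>
TSO∖claimed = {<1 1>}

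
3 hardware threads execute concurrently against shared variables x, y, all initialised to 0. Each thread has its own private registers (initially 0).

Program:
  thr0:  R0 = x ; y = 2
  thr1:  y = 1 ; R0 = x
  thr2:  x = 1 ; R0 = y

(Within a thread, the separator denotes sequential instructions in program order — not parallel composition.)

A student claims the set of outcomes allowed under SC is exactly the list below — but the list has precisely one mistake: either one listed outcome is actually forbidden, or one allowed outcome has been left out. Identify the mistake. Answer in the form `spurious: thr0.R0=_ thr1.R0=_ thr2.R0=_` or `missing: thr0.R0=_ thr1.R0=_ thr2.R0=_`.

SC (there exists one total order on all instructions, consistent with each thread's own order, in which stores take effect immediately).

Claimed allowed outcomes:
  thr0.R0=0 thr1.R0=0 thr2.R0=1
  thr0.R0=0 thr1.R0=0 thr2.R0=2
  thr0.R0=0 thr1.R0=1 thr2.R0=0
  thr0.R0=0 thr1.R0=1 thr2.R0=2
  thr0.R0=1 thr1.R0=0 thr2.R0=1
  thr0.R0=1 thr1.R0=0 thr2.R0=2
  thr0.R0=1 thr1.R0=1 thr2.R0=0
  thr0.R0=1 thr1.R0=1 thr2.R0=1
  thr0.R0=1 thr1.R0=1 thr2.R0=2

outcome vector order: (thr0.R0,thr1.R0,thr2.R0)
SC (10): (0,0,1); (0,0,2); (0,1,0); (0,1,1); (0,1,2); (1,0,1); (1,0,2); (1,1,0); (1,1,1); (1,1,2)
SC∖claimed = {(0,1,1)}

missing: thr0.R0=0 thr1.R0=1 thr2.R0=1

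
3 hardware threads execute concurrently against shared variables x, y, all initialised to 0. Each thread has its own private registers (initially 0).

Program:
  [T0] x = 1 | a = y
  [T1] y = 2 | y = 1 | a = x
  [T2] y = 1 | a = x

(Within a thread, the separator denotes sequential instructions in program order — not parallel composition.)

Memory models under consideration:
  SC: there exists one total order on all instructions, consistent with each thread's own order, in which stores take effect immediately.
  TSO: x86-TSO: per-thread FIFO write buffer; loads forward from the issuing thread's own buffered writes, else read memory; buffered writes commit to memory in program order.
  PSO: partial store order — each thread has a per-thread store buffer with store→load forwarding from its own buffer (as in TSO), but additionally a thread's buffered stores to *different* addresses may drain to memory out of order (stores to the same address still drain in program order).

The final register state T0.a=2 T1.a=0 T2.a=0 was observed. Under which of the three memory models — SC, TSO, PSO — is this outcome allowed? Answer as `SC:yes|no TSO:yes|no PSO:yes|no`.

outcome vector order: (T0.a,T1.a,T2.a)
SC (7): (0,1,1); (1,0,0); (1,0,1); (1,1,0); (1,1,1); (2,1,0); (2,1,1)
TSO (12): (0,0,0); (0,0,1); (0,1,0); (0,1,1); (1,0,0); (1,0,1); (1,1,0); (1,1,1); (2,0,0); (2,0,1); (2,1,0); (2,1,1)
PSO (12): (0,0,0); (0,0,1); (0,1,0); (0,1,1); (1,0,0); (1,0,1); (1,1,0); (1,1,1); (2,0,0); (2,0,1); (2,1,0); (2,1,1)
target (2,0,0) ∈ {TSO,PSO}

SC:no TSO:yes PSO:yes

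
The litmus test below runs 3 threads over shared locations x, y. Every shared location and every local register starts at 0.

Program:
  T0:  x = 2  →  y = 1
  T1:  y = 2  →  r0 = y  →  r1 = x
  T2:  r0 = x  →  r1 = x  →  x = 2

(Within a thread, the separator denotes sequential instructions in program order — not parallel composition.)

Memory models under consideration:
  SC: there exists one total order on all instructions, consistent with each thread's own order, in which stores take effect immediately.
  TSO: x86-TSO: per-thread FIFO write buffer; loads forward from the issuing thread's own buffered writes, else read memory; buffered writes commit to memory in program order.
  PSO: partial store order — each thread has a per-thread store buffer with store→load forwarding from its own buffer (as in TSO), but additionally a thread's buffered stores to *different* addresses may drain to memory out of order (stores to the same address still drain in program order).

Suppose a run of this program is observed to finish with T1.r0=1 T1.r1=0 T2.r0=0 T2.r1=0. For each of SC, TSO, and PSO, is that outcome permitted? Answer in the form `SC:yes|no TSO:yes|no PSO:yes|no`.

SC:no TSO:no PSO:yes

outcome vector order: (T1.r0,T1.r1,T2.r0,T2.r1)
SC: 9 outcomes — {<1 2 0 0>; <1 2 0 2>; <1 2 2 2>; <2 0 0 0>; <2 0 0 2>; <2 0 2 2>; <2 2 0 0>; <2 2 0 2>; <2 2 2 2>}
TSO: 9 outcomes — {<1 2 0 0>; <1 2 0 2>; <1 2 2 2>; <2 0 0 0>; <2 0 0 2>; <2 0 2 2>; <2 2 0 0>; <2 2 0 2>; <2 2 2 2>}
PSO: 12 outcomes — {<1 0 0 0>; <1 0 0 2>; <1 0 2 2>; <1 2 0 0>; <1 2 0 2>; <1 2 2 2>; <2 0 0 0>; <2 0 0 2>; <2 0 2 2>; <2 2 0 0>; <2 2 0 2>; <2 2 2 2>}
target <1 0 0 0> ∈ {PSO}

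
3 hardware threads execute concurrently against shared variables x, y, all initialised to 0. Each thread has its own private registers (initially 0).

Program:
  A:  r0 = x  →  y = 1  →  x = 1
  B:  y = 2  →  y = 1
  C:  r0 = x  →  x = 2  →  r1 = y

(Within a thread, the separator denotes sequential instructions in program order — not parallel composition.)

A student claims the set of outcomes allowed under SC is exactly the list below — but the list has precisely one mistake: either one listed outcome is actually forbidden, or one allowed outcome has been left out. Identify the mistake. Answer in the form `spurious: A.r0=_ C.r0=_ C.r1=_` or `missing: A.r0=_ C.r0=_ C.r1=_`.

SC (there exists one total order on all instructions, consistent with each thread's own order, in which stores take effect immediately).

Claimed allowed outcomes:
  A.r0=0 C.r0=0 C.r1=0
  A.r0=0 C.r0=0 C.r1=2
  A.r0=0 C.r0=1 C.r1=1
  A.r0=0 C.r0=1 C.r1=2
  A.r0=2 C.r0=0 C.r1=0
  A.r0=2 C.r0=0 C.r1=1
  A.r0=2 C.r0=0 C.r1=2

missing: A.r0=0 C.r0=0 C.r1=1

outcome vector order: (A.r0,C.r0,C.r1)
[SC] allowed = {<0 0 0>, <0 0 1>, <0 0 2>, <0 1 1>, <0 1 2>, <2 0 0>, <2 0 1>, <2 0 2>}
SC∖claimed = {<0 0 1>}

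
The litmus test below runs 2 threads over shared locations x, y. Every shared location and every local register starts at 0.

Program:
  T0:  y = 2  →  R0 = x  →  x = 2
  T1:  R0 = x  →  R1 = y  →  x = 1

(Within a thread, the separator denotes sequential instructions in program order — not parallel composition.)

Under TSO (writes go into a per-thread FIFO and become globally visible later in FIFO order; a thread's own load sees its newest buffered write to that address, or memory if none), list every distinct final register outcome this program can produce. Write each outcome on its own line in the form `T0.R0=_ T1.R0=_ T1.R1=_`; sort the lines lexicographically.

T0.R0=0 T1.R0=0 T1.R1=0
T0.R0=0 T1.R0=0 T1.R1=2
T0.R0=0 T1.R0=2 T1.R1=2
T0.R0=1 T1.R0=0 T1.R1=0
T0.R0=1 T1.R0=0 T1.R1=2

outcome vector order: (T0.R0,T1.R0,T1.R1)
|TSO outcomes| = 5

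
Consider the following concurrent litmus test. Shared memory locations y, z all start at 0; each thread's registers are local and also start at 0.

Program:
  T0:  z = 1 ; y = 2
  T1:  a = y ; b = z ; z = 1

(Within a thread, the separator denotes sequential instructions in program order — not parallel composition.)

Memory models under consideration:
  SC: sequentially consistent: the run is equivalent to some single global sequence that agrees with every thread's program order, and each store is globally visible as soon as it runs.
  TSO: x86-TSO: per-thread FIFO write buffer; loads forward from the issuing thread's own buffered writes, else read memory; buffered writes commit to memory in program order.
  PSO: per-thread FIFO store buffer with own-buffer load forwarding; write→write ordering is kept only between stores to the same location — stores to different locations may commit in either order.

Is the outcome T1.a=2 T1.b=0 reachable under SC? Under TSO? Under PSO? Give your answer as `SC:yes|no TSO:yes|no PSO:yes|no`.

outcome vector order: (T1.a,T1.b)
under SC → 00; 01; 21
under TSO → 00; 01; 21
under PSO → 00; 01; 20; 21
target 20 ∈ {PSO}

SC:no TSO:no PSO:yes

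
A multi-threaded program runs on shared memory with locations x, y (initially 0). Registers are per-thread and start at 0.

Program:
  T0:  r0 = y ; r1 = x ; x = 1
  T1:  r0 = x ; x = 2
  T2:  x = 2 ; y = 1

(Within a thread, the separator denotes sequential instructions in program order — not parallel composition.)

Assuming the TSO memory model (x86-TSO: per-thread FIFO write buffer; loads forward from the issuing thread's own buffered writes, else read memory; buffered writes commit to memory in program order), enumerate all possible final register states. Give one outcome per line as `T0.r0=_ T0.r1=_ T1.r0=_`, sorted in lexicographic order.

T0.r0=0 T0.r1=0 T1.r0=0
T0.r0=0 T0.r1=0 T1.r0=1
T0.r0=0 T0.r1=0 T1.r0=2
T0.r0=0 T0.r1=2 T1.r0=0
T0.r0=0 T0.r1=2 T1.r0=1
T0.r0=0 T0.r1=2 T1.r0=2
T0.r0=1 T0.r1=2 T1.r0=0
T0.r0=1 T0.r1=2 T1.r0=1
T0.r0=1 T0.r1=2 T1.r0=2

outcome vector order: (T0.r0,T0.r1,T1.r0)
|TSO outcomes| = 9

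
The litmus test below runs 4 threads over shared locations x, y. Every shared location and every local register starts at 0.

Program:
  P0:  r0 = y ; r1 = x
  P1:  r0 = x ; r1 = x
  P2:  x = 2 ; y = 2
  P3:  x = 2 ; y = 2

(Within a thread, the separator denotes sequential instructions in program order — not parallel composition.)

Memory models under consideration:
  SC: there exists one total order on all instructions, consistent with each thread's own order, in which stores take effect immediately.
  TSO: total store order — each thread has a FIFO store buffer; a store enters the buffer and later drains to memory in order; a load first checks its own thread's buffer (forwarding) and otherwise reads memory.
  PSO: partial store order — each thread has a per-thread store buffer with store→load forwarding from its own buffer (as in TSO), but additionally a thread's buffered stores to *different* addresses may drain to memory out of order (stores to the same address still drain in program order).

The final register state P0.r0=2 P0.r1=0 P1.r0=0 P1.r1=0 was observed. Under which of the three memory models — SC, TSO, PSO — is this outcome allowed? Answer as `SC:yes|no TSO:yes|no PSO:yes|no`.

outcome vector order: (P0.r0,P0.r1,P1.r0,P1.r1)
SC: 9 outcomes — {<0 0 0 0>, <0 0 0 2>, <0 0 2 2>, <0 2 0 0>, <0 2 0 2>, <0 2 2 2>, <2 2 0 0>, <2 2 0 2>, <2 2 2 2>}
TSO: 9 outcomes — {<0 0 0 0>, <0 0 0 2>, <0 0 2 2>, <0 2 0 0>, <0 2 0 2>, <0 2 2 2>, <2 2 0 0>, <2 2 0 2>, <2 2 2 2>}
PSO: 12 outcomes — {<0 0 0 0>, <0 0 0 2>, <0 0 2 2>, <0 2 0 0>, <0 2 0 2>, <0 2 2 2>, <2 0 0 0>, <2 0 0 2>, <2 0 2 2>, <2 2 0 0>, <2 2 0 2>, <2 2 2 2>}
target <2 0 0 0> ∈ {PSO}

SC:no TSO:no PSO:yes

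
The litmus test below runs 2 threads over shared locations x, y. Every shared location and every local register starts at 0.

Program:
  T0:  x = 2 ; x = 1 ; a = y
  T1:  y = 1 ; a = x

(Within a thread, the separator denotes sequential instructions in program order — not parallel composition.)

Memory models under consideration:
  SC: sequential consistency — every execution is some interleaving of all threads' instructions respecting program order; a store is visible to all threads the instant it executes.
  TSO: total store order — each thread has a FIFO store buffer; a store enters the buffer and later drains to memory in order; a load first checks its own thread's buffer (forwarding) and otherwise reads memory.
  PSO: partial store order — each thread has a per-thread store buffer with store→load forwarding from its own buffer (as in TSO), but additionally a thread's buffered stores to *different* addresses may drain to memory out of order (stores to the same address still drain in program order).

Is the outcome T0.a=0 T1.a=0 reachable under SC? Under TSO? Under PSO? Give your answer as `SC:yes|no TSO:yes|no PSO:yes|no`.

SC:no TSO:yes PSO:yes

outcome vector order: (T0.a,T1.a)
SC (4): <0 1>; <1 0>; <1 1>; <1 2>
TSO (6): <0 0>; <0 1>; <0 2>; <1 0>; <1 1>; <1 2>
PSO (6): <0 0>; <0 1>; <0 2>; <1 0>; <1 1>; <1 2>
target <0 0> ∈ {TSO,PSO}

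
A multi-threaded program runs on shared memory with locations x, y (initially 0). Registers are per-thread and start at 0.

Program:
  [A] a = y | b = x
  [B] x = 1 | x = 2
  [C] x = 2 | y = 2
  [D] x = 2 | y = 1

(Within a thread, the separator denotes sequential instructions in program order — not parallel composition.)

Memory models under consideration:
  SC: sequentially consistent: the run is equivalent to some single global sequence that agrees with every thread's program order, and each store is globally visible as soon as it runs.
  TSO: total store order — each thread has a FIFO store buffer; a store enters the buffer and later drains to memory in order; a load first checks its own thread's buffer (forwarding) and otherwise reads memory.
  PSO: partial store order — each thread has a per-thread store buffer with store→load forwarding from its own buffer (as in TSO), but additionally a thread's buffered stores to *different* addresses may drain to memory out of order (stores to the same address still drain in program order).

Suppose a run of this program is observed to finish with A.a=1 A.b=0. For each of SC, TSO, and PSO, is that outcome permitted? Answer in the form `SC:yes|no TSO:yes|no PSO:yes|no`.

SC:no TSO:no PSO:yes

outcome vector order: (A.a,A.b)
SC: 7 outcomes — {(0,0); (0,1); (0,2); (1,1); (1,2); (2,1); (2,2)}
TSO: 7 outcomes — {(0,0); (0,1); (0,2); (1,1); (1,2); (2,1); (2,2)}
PSO: 9 outcomes — {(0,0); (0,1); (0,2); (1,0); (1,1); (1,2); (2,0); (2,1); (2,2)}
target (1,0) ∈ {PSO}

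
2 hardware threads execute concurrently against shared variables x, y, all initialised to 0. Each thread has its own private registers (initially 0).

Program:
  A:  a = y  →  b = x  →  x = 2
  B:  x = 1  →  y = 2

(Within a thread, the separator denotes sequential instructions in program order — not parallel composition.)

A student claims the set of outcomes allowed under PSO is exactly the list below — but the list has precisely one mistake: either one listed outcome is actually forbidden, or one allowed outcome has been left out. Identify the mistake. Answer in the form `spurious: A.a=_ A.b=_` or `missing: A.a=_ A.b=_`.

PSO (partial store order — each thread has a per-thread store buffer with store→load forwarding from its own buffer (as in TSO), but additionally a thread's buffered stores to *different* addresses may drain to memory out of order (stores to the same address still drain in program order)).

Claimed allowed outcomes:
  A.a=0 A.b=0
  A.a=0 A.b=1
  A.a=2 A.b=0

outcome vector order: (A.a,A.b)
PSO: 4 outcomes — {<0 0> <0 1> <2 0> <2 1>}
PSO∖claimed = {<2 1>}

missing: A.a=2 A.b=1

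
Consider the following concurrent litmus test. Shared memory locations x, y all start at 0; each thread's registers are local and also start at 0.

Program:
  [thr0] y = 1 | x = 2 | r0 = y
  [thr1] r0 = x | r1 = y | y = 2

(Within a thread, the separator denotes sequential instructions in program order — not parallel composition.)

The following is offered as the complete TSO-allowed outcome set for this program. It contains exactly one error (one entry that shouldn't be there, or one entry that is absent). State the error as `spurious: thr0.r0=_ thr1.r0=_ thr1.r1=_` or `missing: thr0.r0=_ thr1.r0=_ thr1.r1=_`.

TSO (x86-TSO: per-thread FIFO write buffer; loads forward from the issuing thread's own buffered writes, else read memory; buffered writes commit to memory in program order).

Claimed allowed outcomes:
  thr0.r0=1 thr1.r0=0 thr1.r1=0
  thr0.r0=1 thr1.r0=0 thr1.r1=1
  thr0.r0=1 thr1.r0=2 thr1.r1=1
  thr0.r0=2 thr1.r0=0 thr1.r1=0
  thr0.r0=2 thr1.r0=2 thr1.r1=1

missing: thr0.r0=2 thr1.r0=0 thr1.r1=1

outcome vector order: (thr0.r0,thr1.r0,thr1.r1)
TSO: 6 outcomes — {(1,0,0), (1,0,1), (1,2,1), (2,0,0), (2,0,1), (2,2,1)}
TSO∖claimed = {(2,0,1)}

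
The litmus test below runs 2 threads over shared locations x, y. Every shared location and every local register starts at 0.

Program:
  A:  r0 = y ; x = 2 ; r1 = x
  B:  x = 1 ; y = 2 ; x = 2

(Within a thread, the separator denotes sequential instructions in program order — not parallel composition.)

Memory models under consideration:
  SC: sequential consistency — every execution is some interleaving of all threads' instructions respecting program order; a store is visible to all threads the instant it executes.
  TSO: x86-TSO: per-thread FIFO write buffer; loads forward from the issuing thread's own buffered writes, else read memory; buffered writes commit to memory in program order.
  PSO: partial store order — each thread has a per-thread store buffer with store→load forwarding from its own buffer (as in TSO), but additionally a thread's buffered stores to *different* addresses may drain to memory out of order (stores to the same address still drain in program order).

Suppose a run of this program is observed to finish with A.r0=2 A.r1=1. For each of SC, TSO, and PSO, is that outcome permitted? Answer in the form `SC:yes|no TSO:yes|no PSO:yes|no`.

SC:no TSO:no PSO:yes

outcome vector order: (A.r0,A.r1)
SC (3): <0 1>, <0 2>, <2 2>
TSO (3): <0 1>, <0 2>, <2 2>
PSO (4): <0 1>, <0 2>, <2 1>, <2 2>
target <2 1> ∈ {PSO}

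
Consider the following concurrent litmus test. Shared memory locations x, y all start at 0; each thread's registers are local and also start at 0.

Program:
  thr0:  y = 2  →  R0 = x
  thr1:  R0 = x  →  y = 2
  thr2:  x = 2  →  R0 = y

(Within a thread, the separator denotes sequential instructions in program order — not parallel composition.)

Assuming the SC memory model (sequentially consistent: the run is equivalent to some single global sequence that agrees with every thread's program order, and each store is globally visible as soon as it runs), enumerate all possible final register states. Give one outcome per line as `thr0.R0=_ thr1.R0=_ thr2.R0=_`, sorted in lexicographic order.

outcome vector order: (thr0.R0,thr1.R0,thr2.R0)
|SC outcomes| = 6

thr0.R0=0 thr1.R0=0 thr2.R0=2
thr0.R0=0 thr1.R0=2 thr2.R0=2
thr0.R0=2 thr1.R0=0 thr2.R0=0
thr0.R0=2 thr1.R0=0 thr2.R0=2
thr0.R0=2 thr1.R0=2 thr2.R0=0
thr0.R0=2 thr1.R0=2 thr2.R0=2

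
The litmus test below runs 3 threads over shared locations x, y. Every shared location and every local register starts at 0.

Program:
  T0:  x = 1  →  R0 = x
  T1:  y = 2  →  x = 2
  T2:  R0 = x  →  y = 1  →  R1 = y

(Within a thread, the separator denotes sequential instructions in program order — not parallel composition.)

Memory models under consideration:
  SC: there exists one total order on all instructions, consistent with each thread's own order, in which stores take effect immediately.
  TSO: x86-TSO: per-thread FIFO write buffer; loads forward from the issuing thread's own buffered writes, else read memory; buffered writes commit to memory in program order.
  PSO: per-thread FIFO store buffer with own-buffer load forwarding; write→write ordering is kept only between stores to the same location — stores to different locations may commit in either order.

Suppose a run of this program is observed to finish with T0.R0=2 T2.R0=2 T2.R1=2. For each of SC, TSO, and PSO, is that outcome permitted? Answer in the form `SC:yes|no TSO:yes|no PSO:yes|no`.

outcome vector order: (T0.R0,T2.R0,T2.R1)
under SC → 1/0/1 1/0/2 1/1/1 1/1/2 1/2/1 2/0/1 2/0/2 2/1/1 2/1/2 2/2/1
under TSO → 1/0/1 1/0/2 1/1/1 1/1/2 1/2/1 2/0/1 2/0/2 2/1/1 2/1/2 2/2/1
under PSO → 1/0/1 1/0/2 1/1/1 1/1/2 1/2/1 1/2/2 2/0/1 2/0/2 2/1/1 2/1/2 2/2/1 2/2/2
target 2/2/2 ∈ {PSO}

SC:no TSO:no PSO:yes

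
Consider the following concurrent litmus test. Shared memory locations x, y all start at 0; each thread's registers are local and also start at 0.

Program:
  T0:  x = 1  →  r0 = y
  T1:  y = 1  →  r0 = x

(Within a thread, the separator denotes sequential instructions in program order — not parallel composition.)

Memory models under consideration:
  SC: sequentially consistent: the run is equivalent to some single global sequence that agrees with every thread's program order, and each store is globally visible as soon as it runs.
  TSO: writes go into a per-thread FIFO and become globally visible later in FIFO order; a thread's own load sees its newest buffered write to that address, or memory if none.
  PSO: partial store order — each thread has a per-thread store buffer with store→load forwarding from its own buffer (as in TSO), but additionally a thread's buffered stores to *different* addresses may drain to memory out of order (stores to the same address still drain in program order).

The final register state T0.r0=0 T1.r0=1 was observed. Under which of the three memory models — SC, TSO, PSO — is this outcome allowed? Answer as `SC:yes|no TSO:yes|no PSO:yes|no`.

SC:yes TSO:yes PSO:yes

outcome vector order: (T0.r0,T1.r0)
SC: 3 outcomes — {<0 1>; <1 0>; <1 1>}
TSO: 4 outcomes — {<0 0>; <0 1>; <1 0>; <1 1>}
PSO: 4 outcomes — {<0 0>; <0 1>; <1 0>; <1 1>}
target <0 1> ∈ {SC,TSO,PSO}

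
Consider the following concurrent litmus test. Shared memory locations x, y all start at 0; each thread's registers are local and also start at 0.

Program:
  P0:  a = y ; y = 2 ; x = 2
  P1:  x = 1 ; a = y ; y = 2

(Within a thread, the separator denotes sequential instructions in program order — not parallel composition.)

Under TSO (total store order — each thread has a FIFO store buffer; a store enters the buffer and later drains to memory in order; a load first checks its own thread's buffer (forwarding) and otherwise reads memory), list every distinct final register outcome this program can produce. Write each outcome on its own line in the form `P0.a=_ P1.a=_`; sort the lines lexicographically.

outcome vector order: (P0.a,P1.a)
|TSO outcomes| = 3

P0.a=0 P1.a=0
P0.a=0 P1.a=2
P0.a=2 P1.a=0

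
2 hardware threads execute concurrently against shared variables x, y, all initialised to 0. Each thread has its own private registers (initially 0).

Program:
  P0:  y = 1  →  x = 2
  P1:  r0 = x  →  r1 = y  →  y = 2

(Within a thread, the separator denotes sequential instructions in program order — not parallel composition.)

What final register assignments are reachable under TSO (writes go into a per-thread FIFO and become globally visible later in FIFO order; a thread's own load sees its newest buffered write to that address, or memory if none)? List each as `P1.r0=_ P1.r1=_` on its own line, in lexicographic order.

outcome vector order: (P1.r0,P1.r1)
|TSO outcomes| = 3

P1.r0=0 P1.r1=0
P1.r0=0 P1.r1=1
P1.r0=2 P1.r1=1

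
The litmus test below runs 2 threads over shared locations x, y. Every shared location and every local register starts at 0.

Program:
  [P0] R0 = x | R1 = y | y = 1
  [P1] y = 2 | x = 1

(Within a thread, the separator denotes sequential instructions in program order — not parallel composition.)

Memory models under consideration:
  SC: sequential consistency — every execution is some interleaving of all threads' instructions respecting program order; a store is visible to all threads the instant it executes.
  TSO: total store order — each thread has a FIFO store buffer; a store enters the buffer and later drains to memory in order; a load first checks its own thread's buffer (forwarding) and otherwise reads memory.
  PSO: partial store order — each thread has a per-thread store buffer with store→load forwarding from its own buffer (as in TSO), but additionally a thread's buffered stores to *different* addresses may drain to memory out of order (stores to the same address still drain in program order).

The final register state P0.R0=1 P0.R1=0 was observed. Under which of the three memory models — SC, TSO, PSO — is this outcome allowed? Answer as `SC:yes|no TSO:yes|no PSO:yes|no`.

outcome vector order: (P0.R0,P0.R1)
under SC → <0 0>; <0 2>; <1 2>
under TSO → <0 0>; <0 2>; <1 2>
under PSO → <0 0>; <0 2>; <1 0>; <1 2>
target <1 0> ∈ {PSO}

SC:no TSO:no PSO:yes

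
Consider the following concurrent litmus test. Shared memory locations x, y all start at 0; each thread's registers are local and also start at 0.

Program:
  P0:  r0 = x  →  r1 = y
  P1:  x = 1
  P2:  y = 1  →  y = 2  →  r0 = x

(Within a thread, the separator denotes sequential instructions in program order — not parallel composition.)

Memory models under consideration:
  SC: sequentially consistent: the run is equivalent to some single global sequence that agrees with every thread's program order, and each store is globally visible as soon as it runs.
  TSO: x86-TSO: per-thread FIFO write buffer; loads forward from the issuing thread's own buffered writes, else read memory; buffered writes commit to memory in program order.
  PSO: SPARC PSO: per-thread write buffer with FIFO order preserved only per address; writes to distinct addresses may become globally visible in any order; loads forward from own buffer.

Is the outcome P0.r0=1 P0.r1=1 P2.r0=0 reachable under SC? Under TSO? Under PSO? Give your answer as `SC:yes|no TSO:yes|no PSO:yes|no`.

outcome vector order: (P0.r0,P0.r1,P2.r0)
[SC] allowed = {(0,0,0) (0,0,1) (0,1,0) (0,1,1) (0,2,0) (0,2,1) (1,0,1) (1,1,1) (1,2,0) (1,2,1)}
[TSO] allowed = {(0,0,0) (0,0,1) (0,1,0) (0,1,1) (0,2,0) (0,2,1) (1,0,0) (1,0,1) (1,1,0) (1,1,1) (1,2,0) (1,2,1)}
[PSO] allowed = {(0,0,0) (0,0,1) (0,1,0) (0,1,1) (0,2,0) (0,2,1) (1,0,0) (1,0,1) (1,1,0) (1,1,1) (1,2,0) (1,2,1)}
target (1,1,0) ∈ {TSO,PSO}

SC:no TSO:yes PSO:yes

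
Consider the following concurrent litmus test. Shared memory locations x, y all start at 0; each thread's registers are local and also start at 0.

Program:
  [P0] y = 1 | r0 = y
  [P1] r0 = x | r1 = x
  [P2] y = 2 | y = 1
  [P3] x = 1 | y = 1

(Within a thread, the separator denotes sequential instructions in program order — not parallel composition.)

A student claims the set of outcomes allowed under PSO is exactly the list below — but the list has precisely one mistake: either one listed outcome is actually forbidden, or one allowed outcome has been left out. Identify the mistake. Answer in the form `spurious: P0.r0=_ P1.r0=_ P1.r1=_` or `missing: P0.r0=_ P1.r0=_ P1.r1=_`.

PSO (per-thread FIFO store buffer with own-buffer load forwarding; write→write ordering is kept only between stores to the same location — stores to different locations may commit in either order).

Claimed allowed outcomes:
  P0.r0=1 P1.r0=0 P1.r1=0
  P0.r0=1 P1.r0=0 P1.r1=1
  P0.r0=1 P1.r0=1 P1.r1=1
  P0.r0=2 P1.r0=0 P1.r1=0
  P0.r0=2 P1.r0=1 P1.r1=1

outcome vector order: (P0.r0,P1.r0,P1.r1)
[PSO] allowed = {(1,0,0), (1,0,1), (1,1,1), (2,0,0), (2,0,1), (2,1,1)}
PSO∖claimed = {(2,0,1)}

missing: P0.r0=2 P1.r0=0 P1.r1=1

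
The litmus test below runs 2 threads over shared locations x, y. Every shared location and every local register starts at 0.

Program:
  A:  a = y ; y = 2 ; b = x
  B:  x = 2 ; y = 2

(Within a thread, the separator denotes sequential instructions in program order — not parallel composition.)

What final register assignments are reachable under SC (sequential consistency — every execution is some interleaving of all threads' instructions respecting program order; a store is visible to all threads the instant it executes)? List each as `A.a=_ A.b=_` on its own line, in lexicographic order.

outcome vector order: (A.a,A.b)
|SC outcomes| = 3

A.a=0 A.b=0
A.a=0 A.b=2
A.a=2 A.b=2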